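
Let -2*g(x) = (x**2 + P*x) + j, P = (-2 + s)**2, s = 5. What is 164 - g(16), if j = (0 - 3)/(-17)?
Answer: 12379/34 ≈ 364.09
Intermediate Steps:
j = 3/17 (j = -3*(-1/17) = 3/17 ≈ 0.17647)
P = 9 (P = (-2 + 5)**2 = 3**2 = 9)
g(x) = -3/34 - 9*x/2 - x**2/2 (g(x) = -((x**2 + 9*x) + 3/17)/2 = -(3/17 + x**2 + 9*x)/2 = -3/34 - 9*x/2 - x**2/2)
164 - g(16) = 164 - (-3/34 - 9/2*16 - 1/2*16**2) = 164 - (-3/34 - 72 - 1/2*256) = 164 - (-3/34 - 72 - 128) = 164 - 1*(-6803/34) = 164 + 6803/34 = 12379/34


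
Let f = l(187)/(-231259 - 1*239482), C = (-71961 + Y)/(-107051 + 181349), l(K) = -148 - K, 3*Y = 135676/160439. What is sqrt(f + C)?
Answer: I*sqrt(30474552515604660869504487432694)/5611372446285102 ≈ 0.98378*I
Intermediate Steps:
Y = 135676/481317 (Y = (135676/160439)/3 = (135676*(1/160439))/3 = (1/3)*(135676/160439) = 135676/481317 ≈ 0.28189)
C = -34635916961/35760890466 (C = (-71961 + 135676/481317)/(-107051 + 181349) = -34635916961/481317/74298 = -34635916961/481317*1/74298 = -34635916961/35760890466 ≈ -0.96854)
f = 335/470741 (f = (-148 - 1*187)/(-231259 - 1*239482) = (-148 - 187)/(-231259 - 239482) = -335/(-470741) = -335*(-1/470741) = 335/470741 ≈ 0.00071164)
sqrt(f + C) = sqrt(335/470741 - 34635916961/35760890466) = sqrt(-16292566287831991/16834117338855306) = I*sqrt(30474552515604660869504487432694)/5611372446285102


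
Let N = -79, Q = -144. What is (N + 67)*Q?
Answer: 1728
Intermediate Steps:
(N + 67)*Q = (-79 + 67)*(-144) = -12*(-144) = 1728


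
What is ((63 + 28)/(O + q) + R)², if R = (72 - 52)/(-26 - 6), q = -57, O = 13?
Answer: 56169/7744 ≈ 7.2532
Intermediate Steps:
R = -5/8 (R = 20/(-32) = 20*(-1/32) = -5/8 ≈ -0.62500)
((63 + 28)/(O + q) + R)² = ((63 + 28)/(13 - 57) - 5/8)² = (91/(-44) - 5/8)² = (91*(-1/44) - 5/8)² = (-91/44 - 5/8)² = (-237/88)² = 56169/7744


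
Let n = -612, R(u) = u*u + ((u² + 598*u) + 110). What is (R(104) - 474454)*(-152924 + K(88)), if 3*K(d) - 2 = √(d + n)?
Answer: 179158860400/3 - 781040*I*√131/3 ≈ 5.972e+10 - 2.9798e+6*I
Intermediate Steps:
R(u) = 110 + 2*u² + 598*u (R(u) = u² + (110 + u² + 598*u) = 110 + 2*u² + 598*u)
K(d) = ⅔ + √(-612 + d)/3 (K(d) = ⅔ + √(d - 612)/3 = ⅔ + √(-612 + d)/3)
(R(104) - 474454)*(-152924 + K(88)) = ((110 + 2*104² + 598*104) - 474454)*(-152924 + (⅔ + √(-612 + 88)/3)) = ((110 + 2*10816 + 62192) - 474454)*(-152924 + (⅔ + √(-524)/3)) = ((110 + 21632 + 62192) - 474454)*(-152924 + (⅔ + (2*I*√131)/3)) = (83934 - 474454)*(-152924 + (⅔ + 2*I*√131/3)) = -390520*(-458770/3 + 2*I*√131/3) = 179158860400/3 - 781040*I*√131/3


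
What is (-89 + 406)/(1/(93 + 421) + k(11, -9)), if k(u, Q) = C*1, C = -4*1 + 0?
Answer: -162938/2055 ≈ -79.289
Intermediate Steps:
C = -4 (C = -4 + 0 = -4)
k(u, Q) = -4 (k(u, Q) = -4*1 = -4)
(-89 + 406)/(1/(93 + 421) + k(11, -9)) = (-89 + 406)/(1/(93 + 421) - 4) = 317/(1/514 - 4) = 317/(-2055/514) = 317*(-514/2055) = -162938/2055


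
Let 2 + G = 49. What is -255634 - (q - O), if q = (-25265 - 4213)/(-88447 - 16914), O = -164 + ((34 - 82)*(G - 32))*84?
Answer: -33323395836/105361 ≈ -3.1628e+5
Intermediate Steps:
G = 47 (G = -2 + 49 = 47)
O = -60644 (O = -164 + ((34 - 82)*(47 - 32))*84 = -164 - 48*15*84 = -164 - 720*84 = -164 - 60480 = -60644)
q = 29478/105361 (q = -29478/(-105361) = -29478*(-1/105361) = 29478/105361 ≈ 0.27978)
-255634 - (q - O) = -255634 - (29478/105361 - 1*(-60644)) = -255634 - (29478/105361 + 60644) = -255634 - 1*6389541962/105361 = -255634 - 6389541962/105361 = -33323395836/105361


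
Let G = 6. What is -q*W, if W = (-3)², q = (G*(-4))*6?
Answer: 1296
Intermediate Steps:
q = -144 (q = (6*(-4))*6 = -24*6 = -144)
W = 9
-q*W = -(-144)*9 = -1*(-1296) = 1296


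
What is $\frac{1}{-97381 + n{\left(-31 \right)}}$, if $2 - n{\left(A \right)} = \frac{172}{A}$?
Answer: $- \frac{31}{3018577} \approx -1.027 \cdot 10^{-5}$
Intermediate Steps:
$n{\left(A \right)} = 2 - \frac{172}{A}$
$\frac{1}{-97381 + n{\left(-31 \right)}} = \frac{1}{-97381 - \left(-2 + \frac{172}{-31}\right)} = \frac{1}{-97381 + \left(2 - - \frac{172}{31}\right)} = \frac{1}{-97381 + \left(2 + \frac{172}{31}\right)} = \frac{1}{-97381 + \frac{234}{31}} = \frac{1}{- \frac{3018577}{31}} = - \frac{31}{3018577}$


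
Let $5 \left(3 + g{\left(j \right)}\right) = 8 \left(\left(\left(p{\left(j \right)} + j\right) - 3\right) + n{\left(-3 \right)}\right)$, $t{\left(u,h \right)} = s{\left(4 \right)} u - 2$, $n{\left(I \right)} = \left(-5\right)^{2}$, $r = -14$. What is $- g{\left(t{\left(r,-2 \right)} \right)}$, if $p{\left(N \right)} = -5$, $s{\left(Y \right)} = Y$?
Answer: $\frac{343}{5} \approx 68.6$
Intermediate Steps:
$n{\left(I \right)} = 25$
$t{\left(u,h \right)} = -2 + 4 u$ ($t{\left(u,h \right)} = 4 u - 2 = -2 + 4 u$)
$g{\left(j \right)} = \frac{121}{5} + \frac{8 j}{5}$ ($g{\left(j \right)} = -3 + \frac{8 \left(\left(\left(-5 + j\right) - 3\right) + 25\right)}{5} = -3 + \frac{8 \left(\left(-8 + j\right) + 25\right)}{5} = -3 + \frac{8 \left(17 + j\right)}{5} = -3 + \frac{136 + 8 j}{5} = -3 + \left(\frac{136}{5} + \frac{8 j}{5}\right) = \frac{121}{5} + \frac{8 j}{5}$)
$- g{\left(t{\left(r,-2 \right)} \right)} = - (\frac{121}{5} + \frac{8 \left(-2 + 4 \left(-14\right)\right)}{5}) = - (\frac{121}{5} + \frac{8 \left(-2 - 56\right)}{5}) = - (\frac{121}{5} + \frac{8}{5} \left(-58\right)) = - (\frac{121}{5} - \frac{464}{5}) = \left(-1\right) \left(- \frac{343}{5}\right) = \frac{343}{5}$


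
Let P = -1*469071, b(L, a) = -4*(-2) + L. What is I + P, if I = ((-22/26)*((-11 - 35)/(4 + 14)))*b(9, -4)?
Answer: -54877006/117 ≈ -4.6903e+5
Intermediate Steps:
b(L, a) = 8 + L
I = 4301/117 (I = ((-22/26)*((-11 - 35)/(4 + 14)))*(8 + 9) = ((-22*1/26)*(-46/18))*17 = -(-506)/(13*18)*17 = -11/13*(-23/9)*17 = (253/117)*17 = 4301/117 ≈ 36.761)
P = -469071
I + P = 4301/117 - 469071 = -54877006/117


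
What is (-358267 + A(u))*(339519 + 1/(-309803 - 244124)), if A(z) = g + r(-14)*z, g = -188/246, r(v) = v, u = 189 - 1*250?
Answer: -8267857873410445016/68133021 ≈ -1.2135e+11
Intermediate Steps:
u = -61 (u = 189 - 250 = -61)
g = -94/123 (g = -188*1/246 = -94/123 ≈ -0.76423)
A(z) = -94/123 - 14*z
(-358267 + A(u))*(339519 + 1/(-309803 - 244124)) = (-358267 + (-94/123 - 14*(-61)))*(339519 + 1/(-309803 - 244124)) = (-358267 + (-94/123 + 854))*(339519 + 1/(-553927)) = (-358267 + 104948/123)*(339519 - 1/553927) = -43961893/123*188068741112/553927 = -8267857873410445016/68133021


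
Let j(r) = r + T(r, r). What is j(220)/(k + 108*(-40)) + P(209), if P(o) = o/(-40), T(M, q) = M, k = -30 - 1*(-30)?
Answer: -5753/1080 ≈ -5.3269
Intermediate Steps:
k = 0 (k = -30 + 30 = 0)
P(o) = -o/40 (P(o) = o*(-1/40) = -o/40)
j(r) = 2*r (j(r) = r + r = 2*r)
j(220)/(k + 108*(-40)) + P(209) = (2*220)/(0 + 108*(-40)) - 1/40*209 = 440/(0 - 4320) - 209/40 = 440/(-4320) - 209/40 = 440*(-1/4320) - 209/40 = -11/108 - 209/40 = -5753/1080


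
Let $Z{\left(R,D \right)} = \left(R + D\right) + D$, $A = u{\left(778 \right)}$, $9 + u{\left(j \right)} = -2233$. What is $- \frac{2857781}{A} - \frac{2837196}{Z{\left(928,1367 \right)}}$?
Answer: $\frac{2052100295}{4105102} \approx 499.89$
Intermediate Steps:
$u{\left(j \right)} = -2242$ ($u{\left(j \right)} = -9 - 2233 = -2242$)
$A = -2242$
$Z{\left(R,D \right)} = R + 2 D$ ($Z{\left(R,D \right)} = \left(D + R\right) + D = R + 2 D$)
$- \frac{2857781}{A} - \frac{2837196}{Z{\left(928,1367 \right)}} = - \frac{2857781}{-2242} - \frac{2837196}{928 + 2 \cdot 1367} = \left(-2857781\right) \left(- \frac{1}{2242}\right) - \frac{2837196}{928 + 2734} = \frac{2857781}{2242} - \frac{2837196}{3662} = \frac{2857781}{2242} - \frac{1418598}{1831} = \frac{2052100295}{4105102}$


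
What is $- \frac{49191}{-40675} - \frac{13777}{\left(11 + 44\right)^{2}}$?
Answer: $- \frac{16463068}{4921675} \approx -3.345$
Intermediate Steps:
$- \frac{49191}{-40675} - \frac{13777}{\left(11 + 44\right)^{2}} = \left(-49191\right) \left(- \frac{1}{40675}\right) - \frac{13777}{55^{2}} = \frac{49191}{40675} - \frac{13777}{3025} = - \frac{16463068}{4921675}$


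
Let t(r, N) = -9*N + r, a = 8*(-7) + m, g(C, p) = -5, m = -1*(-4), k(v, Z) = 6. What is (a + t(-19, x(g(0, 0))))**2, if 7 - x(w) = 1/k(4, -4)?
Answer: 70225/4 ≈ 17556.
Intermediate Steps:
m = 4
x(w) = 41/6 (x(w) = 7 - 1/6 = 41/6)
a = -52 (a = 8*(-7) + 4 = -56 + 4 = -52)
t(r, N) = r - 9*N
(a + t(-19, x(g(0, 0))))**2 = (-52 + (-19 - 9*41/6))**2 = (-52 + (-19 - 123/2))**2 = (-52 - 161/2)**2 = (-265/2)**2 = 70225/4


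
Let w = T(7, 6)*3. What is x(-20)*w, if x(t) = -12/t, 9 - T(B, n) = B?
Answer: 18/5 ≈ 3.6000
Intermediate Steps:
T(B, n) = 9 - B
w = 6 (w = (9 - 1*7)*3 = (9 - 7)*3 = 2*3 = 6)
x(-20)*w = -12/(-20)*6 = -12*(-1/20)*6 = (⅗)*6 = 18/5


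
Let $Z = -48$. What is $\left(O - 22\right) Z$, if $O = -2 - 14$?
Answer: $1824$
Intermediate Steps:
$O = -16$
$\left(O - 22\right) Z = \left(-16 - 22\right) \left(-48\right) = \left(-38\right) \left(-48\right) = 1824$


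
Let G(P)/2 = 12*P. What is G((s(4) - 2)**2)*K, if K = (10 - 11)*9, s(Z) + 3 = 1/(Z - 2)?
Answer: -4374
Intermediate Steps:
s(Z) = -3 + 1/(-2 + Z) (s(Z) = -3 + 1/(Z - 2) = -3 + 1/(-2 + Z))
G(P) = 24*P (G(P) = 2*(12*P) = 24*P)
K = -9 (K = -1*9 = -9)
G((s(4) - 2)**2)*K = (24*((7 - 3*4)/(-2 + 4) - 2)**2)*(-9) = (24*((7 - 12)/2 - 2)**2)*(-9) = (24*((1/2)*(-5) - 2)**2)*(-9) = (24*(-5/2 - 2)**2)*(-9) = (24*(-9/2)**2)*(-9) = (24*(81/4))*(-9) = 486*(-9) = -4374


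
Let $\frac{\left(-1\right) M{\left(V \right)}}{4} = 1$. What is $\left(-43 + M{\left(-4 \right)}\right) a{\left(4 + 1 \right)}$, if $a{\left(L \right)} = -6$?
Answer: $282$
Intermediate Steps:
$M{\left(V \right)} = -4$ ($M{\left(V \right)} = \left(-4\right) 1 = -4$)
$\left(-43 + M{\left(-4 \right)}\right) a{\left(4 + 1 \right)} = \left(-43 - 4\right) \left(-6\right) = \left(-47\right) \left(-6\right) = 282$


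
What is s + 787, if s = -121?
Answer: 666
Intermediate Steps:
s + 787 = -121 + 787 = 666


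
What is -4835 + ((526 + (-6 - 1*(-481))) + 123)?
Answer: -3711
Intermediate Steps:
-4835 + ((526 + (-6 - 1*(-481))) + 123) = -4835 + ((526 + (-6 + 481)) + 123) = -4835 + ((526 + 475) + 123) = -4835 + (1001 + 123) = -4835 + 1124 = -3711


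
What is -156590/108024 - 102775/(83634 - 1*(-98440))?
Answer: -1414754795/702441492 ≈ -2.0141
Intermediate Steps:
-156590/108024 - 102775/(83634 - 1*(-98440)) = -156590*1/108024 - 102775/(83634 + 98440) = -11185/7716 - 102775/182074 = -1414754795/702441492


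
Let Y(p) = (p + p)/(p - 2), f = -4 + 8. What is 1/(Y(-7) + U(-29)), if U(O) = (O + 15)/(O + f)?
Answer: 225/476 ≈ 0.47269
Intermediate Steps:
f = 4
Y(p) = 2*p/(-2 + p) (Y(p) = (2*p)/(-2 + p) = 2*p/(-2 + p))
U(O) = (15 + O)/(4 + O) (U(O) = (O + 15)/(O + 4) = (15 + O)/(4 + O))
1/(Y(-7) + U(-29)) = 1/(2*(-7)/(-2 - 7) + (15 - 29)/(4 - 29)) = 1/(2*(-7)/(-9) - 14/(-25)) = 1/(2*(-7)*(-⅑) - 1/25*(-14)) = 1/(14/9 + 14/25) = 1/(476/225) = 225/476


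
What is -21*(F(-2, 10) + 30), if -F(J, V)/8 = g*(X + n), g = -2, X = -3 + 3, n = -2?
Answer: 42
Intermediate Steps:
X = 0
F(J, V) = -32 (F(J, V) = -(-16)*(0 - 2) = -(-16)*(-2) = -8*4 = -32)
-21*(F(-2, 10) + 30) = -21*(-32 + 30) = -21*(-2) = 42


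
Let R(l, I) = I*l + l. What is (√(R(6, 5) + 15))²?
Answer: 51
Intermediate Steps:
R(l, I) = l + I*l
(√(R(6, 5) + 15))² = (√(6*(1 + 5) + 15))² = (√(6*6 + 15))² = (√(36 + 15))² = (√51)² = 51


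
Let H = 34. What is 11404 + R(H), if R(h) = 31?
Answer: 11435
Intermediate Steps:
11404 + R(H) = 11404 + 31 = 11435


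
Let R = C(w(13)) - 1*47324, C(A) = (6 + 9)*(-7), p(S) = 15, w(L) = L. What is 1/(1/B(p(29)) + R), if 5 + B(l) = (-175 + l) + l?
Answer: -150/7114351 ≈ -2.1084e-5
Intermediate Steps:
B(l) = -180 + 2*l (B(l) = -5 + ((-175 + l) + l) = -5 + (-175 + 2*l) = -180 + 2*l)
C(A) = -105 (C(A) = 15*(-7) = -105)
R = -47429 (R = -105 - 1*47324 = -105 - 47324 = -47429)
1/(1/B(p(29)) + R) = 1/(1/(-180 + 2*15) - 47429) = 1/(1/(-180 + 30) - 47429) = 1/(1/(-150) - 47429) = 1/(-1/150 - 47429) = 1/(-7114351/150) = -150/7114351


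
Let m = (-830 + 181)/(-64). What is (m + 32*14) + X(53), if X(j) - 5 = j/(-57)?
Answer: 1686145/3648 ≈ 462.21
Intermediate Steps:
m = 649/64 (m = -649*(-1/64) = 649/64 ≈ 10.141)
X(j) = 5 - j/57 (X(j) = 5 + j/(-57) = 5 + j*(-1/57) = 5 - j/57)
(m + 32*14) + X(53) = (649/64 + 32*14) + (5 - 1/57*53) = (649/64 + 448) + (5 - 53/57) = 29321/64 + 232/57 = 1686145/3648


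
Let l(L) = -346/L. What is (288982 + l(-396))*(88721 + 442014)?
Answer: 30367918447615/198 ≈ 1.5337e+11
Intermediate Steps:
(288982 + l(-396))*(88721 + 442014) = (288982 - 346/(-396))*(88721 + 442014) = (288982 - 346*(-1/396))*530735 = (288982 + 173/198)*530735 = (57218609/198)*530735 = 30367918447615/198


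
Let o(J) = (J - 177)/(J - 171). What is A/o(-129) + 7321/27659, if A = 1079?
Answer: 87798613/82977 ≈ 1058.1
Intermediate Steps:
o(J) = (-177 + J)/(-171 + J)
A/o(-129) + 7321/27659 = 1079/(((-177 - 129)/(-171 - 129))) + 7321/27659 = 1079/((-306/(-300))) + 7321*(1/27659) = 1079/((-1/300*(-306))) + 7321/27659 = 1079/(51/50) + 7321/27659 = 1079*(50/51) + 7321/27659 = 53950/51 + 7321/27659 = 87798613/82977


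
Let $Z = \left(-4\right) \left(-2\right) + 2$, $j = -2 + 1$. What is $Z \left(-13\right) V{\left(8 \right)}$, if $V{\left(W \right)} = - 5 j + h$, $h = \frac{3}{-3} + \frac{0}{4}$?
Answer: $-520$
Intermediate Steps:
$j = -1$
$h = -1$ ($h = 3 \left(- \frac{1}{3}\right) + 0 \cdot \frac{1}{4} = -1 + 0 = -1$)
$Z = 10$ ($Z = 8 + 2 = 10$)
$V{\left(W \right)} = 4$ ($V{\left(W \right)} = \left(-5\right) \left(-1\right) - 1 = 5 - 1 = 4$)
$Z \left(-13\right) V{\left(8 \right)} = 10 \left(-13\right) 4 = \left(-130\right) 4 = -520$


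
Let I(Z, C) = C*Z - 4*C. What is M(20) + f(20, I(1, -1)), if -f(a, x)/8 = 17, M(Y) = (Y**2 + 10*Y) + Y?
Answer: 484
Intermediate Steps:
M(Y) = Y**2 + 11*Y
I(Z, C) = -4*C + C*Z
f(a, x) = -136 (f(a, x) = -8*17 = -136)
M(20) + f(20, I(1, -1)) = 20*(11 + 20) - 136 = 20*31 - 136 = 620 - 136 = 484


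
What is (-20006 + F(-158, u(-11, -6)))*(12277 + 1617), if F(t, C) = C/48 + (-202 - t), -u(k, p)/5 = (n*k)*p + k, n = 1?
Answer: -6687703225/24 ≈ -2.7865e+8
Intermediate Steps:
u(k, p) = -5*k - 5*k*p (u(k, p) = -5*((1*k)*p + k) = -5*(k*p + k) = -5*(k + k*p) = -5*k - 5*k*p)
F(t, C) = -202 - t + C/48 (F(t, C) = C/48 + (-202 - t) = -202 - t + C/48)
(-20006 + F(-158, u(-11, -6)))*(12277 + 1617) = (-20006 + (-202 - 1*(-158) + (-5*(-11)*(1 - 6))/48))*(12277 + 1617) = (-20006 + (-202 + 158 + (-5*(-11)*(-5))/48))*13894 = (-20006 + (-202 + 158 + (1/48)*(-275)))*13894 = (-20006 + (-202 + 158 - 275/48))*13894 = (-20006 - 2387/48)*13894 = -962675/48*13894 = -6687703225/24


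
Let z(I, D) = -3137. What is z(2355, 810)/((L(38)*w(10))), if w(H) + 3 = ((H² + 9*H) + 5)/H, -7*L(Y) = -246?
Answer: -21959/4059 ≈ -5.4100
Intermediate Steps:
L(Y) = 246/7 (L(Y) = -⅐*(-246) = 246/7)
w(H) = -3 + (5 + H² + 9*H)/H (w(H) = -3 + ((H² + 9*H) + 5)/H = -3 + (5 + H² + 9*H)/H)
z(2355, 810)/((L(38)*w(10))) = -3137*7/(246*(6 + 10 + 5/10)) = -3137*7/(246*(6 + 10 + 5*(⅒))) = -3137*7/(246*(6 + 10 + ½)) = -3137/((246/7)*(33/2)) = -3137/4059/7 = -3137*7/4059 = -21959/4059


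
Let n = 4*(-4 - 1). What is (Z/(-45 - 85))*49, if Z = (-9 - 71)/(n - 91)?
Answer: -392/1443 ≈ -0.27166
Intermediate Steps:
n = -20 (n = 4*(-5) = -20)
Z = 80/111 (Z = (-9 - 71)/(-20 - 91) = -80/(-111) = -80*(-1/111) = 80/111 ≈ 0.72072)
(Z/(-45 - 85))*49 = ((80/111)/(-45 - 85))*49 = ((80/111)/(-130))*49 = -1/130*80/111*49 = -8/1443*49 = -392/1443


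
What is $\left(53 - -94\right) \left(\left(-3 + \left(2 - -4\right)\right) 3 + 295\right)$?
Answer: $44688$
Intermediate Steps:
$\left(53 - -94\right) \left(\left(-3 + \left(2 - -4\right)\right) 3 + 295\right) = \left(53 + 94\right) \left(\left(-3 + \left(2 + 4\right)\right) 3 + 295\right) = 147 \left(\left(-3 + 6\right) 3 + 295\right) = 147 \left(3 \cdot 3 + 295\right) = 147 \left(9 + 295\right) = 147 \cdot 304 = 44688$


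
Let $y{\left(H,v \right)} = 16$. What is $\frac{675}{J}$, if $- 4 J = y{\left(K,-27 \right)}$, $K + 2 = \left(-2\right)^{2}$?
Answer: $- \frac{675}{4} \approx -168.75$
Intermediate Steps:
$K = 2$ ($K = -2 + \left(-2\right)^{2} = -2 + 4 = 2$)
$J = -4$ ($J = \left(- \frac{1}{4}\right) 16 = -4$)
$\frac{675}{J} = \frac{675}{-4} = 675 \left(- \frac{1}{4}\right) = - \frac{675}{4}$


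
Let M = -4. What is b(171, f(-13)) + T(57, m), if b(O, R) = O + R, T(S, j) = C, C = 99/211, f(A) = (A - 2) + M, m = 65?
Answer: 32171/211 ≈ 152.47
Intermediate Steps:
f(A) = -6 + A (f(A) = (A - 2) - 4 = (-2 + A) - 4 = -6 + A)
C = 99/211 (C = 99*(1/211) = 99/211 ≈ 0.46919)
T(S, j) = 99/211
b(171, f(-13)) + T(57, m) = (171 + (-6 - 13)) + 99/211 = (171 - 19) + 99/211 = 152 + 99/211 = 32171/211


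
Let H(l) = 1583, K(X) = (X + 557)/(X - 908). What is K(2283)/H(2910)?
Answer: 568/435325 ≈ 0.0013048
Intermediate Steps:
K(X) = (557 + X)/(-908 + X)
K(2283)/H(2910) = ((557 + 2283)/(-908 + 2283))/1583 = (2840/1375)*(1/1583) = ((1/1375)*2840)*(1/1583) = (568/275)*(1/1583) = 568/435325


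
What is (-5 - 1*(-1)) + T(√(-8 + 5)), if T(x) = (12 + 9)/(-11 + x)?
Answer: -727/124 - 21*I*√3/124 ≈ -5.8629 - 0.29333*I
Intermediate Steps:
T(x) = 21/(-11 + x)
(-5 - 1*(-1)) + T(√(-8 + 5)) = (-5 - 1*(-1)) + 21/(-11 + √(-8 + 5)) = (-5 + 1) + 21/(-11 + √(-3)) = -4 + 21/(-11 + I*√3)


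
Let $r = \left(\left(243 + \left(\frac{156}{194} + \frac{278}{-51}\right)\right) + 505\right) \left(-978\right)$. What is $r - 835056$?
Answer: $- \frac{2575829312}{1649} \approx -1.5621 \cdot 10^{6}$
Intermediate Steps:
$r = - \frac{1198821968}{1649}$ ($r = \left(\left(243 + \left(156 \cdot \frac{1}{194} + 278 \left(- \frac{1}{51}\right)\right)\right) + 505\right) \left(-978\right) = \left(\left(243 + \left(\frac{78}{97} - \frac{278}{51}\right)\right) + 505\right) \left(-978\right) = \left(\left(243 - \frac{22988}{4947}\right) + 505\right) \left(-978\right) = \left(\frac{1179133}{4947} + 505\right) \left(-978\right) = \frac{3677368}{4947} \left(-978\right) = - \frac{1198821968}{1649} \approx -7.27 \cdot 10^{5}$)
$r - 835056 = - \frac{1198821968}{1649} - 835056 = - \frac{2575829312}{1649}$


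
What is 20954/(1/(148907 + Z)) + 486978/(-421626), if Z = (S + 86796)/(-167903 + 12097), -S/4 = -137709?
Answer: 17080494258136080281/5474321713 ≈ 3.1201e+9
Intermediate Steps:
S = 550836 (S = -4*(-137709) = 550836)
Z = -318816/77903 (Z = (550836 + 86796)/(-167903 + 12097) = 637632/(-155806) = 637632*(-1/155806) = -318816/77903 ≈ -4.0925)
20954/(1/(148907 + Z)) + 486978/(-421626) = 20954/(1/(148907 - 318816/77903)) + 486978/(-421626) = 20954/(1/(11599983205/77903)) + 486978*(-1/421626) = 20954/(77903/11599983205) - 81163/70271 = 20954*(11599983205/77903) - 81163/70271 = 243066048077570/77903 - 81163/70271 = 17080494258136080281/5474321713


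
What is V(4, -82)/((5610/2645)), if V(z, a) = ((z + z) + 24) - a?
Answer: 10051/187 ≈ 53.749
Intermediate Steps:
V(z, a) = 24 - a + 2*z (V(z, a) = (2*z + 24) - a = (24 + 2*z) - a = 24 - a + 2*z)
V(4, -82)/((5610/2645)) = (24 - 1*(-82) + 2*4)/((5610/2645)) = (24 + 82 + 8)/((5610*(1/2645))) = 114/(1122/529) = 114*(529/1122) = 10051/187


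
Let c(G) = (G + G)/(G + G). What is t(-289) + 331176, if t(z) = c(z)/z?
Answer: 95709863/289 ≈ 3.3118e+5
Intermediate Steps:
c(G) = 1 (c(G) = (2*G)/((2*G)) = (2*G)*(1/(2*G)) = 1)
t(z) = 1/z
t(-289) + 331176 = 1/(-289) + 331176 = -1/289 + 331176 = 95709863/289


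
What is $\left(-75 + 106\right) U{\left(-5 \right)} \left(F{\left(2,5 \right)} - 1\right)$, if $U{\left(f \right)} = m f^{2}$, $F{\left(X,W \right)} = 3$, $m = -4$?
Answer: $-6200$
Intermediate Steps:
$U{\left(f \right)} = - 4 f^{2}$
$\left(-75 + 106\right) U{\left(-5 \right)} \left(F{\left(2,5 \right)} - 1\right) = \left(-75 + 106\right) - 4 \left(-5\right)^{2} \left(3 - 1\right) = 31 \left(-4\right) 25 \cdot 2 = 31 \left(\left(-100\right) 2\right) = 31 \left(-200\right) = -6200$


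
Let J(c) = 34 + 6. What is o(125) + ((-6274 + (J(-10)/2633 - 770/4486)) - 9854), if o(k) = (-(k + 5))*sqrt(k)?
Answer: -95249972817/5905819 - 650*sqrt(5) ≈ -17582.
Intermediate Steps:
J(c) = 40
o(k) = sqrt(k)*(-5 - k) (o(k) = (-(5 + k))*sqrt(k) = (-5 - k)*sqrt(k) = sqrt(k)*(-5 - k))
o(125) + ((-6274 + (J(-10)/2633 - 770/4486)) - 9854) = sqrt(125)*(-5 - 1*125) + ((-6274 + (40/2633 - 770/4486)) - 9854) = (5*sqrt(5))*(-5 - 125) + ((-6274 + (40*(1/2633) - 770*1/4486)) - 9854) = (5*sqrt(5))*(-130) + ((-6274 + (40/2633 - 385/2243)) - 9854) = -650*sqrt(5) + ((-6274 - 923985/5905819) - 9854) = -650*sqrt(5) + (-37054032391/5905819 - 9854) = -650*sqrt(5) - 95249972817/5905819 = -95249972817/5905819 - 650*sqrt(5)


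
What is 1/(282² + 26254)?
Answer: 1/105778 ≈ 9.4538e-6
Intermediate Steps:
1/(282² + 26254) = 1/(79524 + 26254) = 1/105778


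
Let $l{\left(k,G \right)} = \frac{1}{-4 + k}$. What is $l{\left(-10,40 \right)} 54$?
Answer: $- \frac{27}{7} \approx -3.8571$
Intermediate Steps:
$l{\left(-10,40 \right)} 54 = \frac{1}{-4 - 10} \cdot 54 = \frac{1}{-14} \cdot 54 = \left(- \frac{1}{14}\right) 54 = - \frac{27}{7}$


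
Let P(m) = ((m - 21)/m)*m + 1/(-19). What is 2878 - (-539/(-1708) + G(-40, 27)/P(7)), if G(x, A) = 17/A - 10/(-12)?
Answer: 5062018517/1758996 ≈ 2877.8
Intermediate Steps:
G(x, A) = 5/6 + 17/A (G(x, A) = 17/A - 10*(-1/12) = 17/A + 5/6 = 5/6 + 17/A)
P(m) = -400/19 + m (P(m) = ((-21 + m)/m)*m - 1/19 = (-21 + m) - 1/19 = -400/19 + m)
2878 - (-539/(-1708) + G(-40, 27)/P(7)) = 2878 - (-539/(-1708) + (5/6 + 17/27)/(-400/19 + 7)) = 2878 - (-539*(-1/1708) + (5/6 + 17*(1/27))/(-267/19)) = 2878 - (77/244 + (5/6 + 17/27)*(-19/267)) = 2878 - (77/244 + (79/54)*(-19/267)) = 2878 - (77/244 - 1501/14418) = 2878 - 1*371971/1758996 = 2878 - 371971/1758996 = 5062018517/1758996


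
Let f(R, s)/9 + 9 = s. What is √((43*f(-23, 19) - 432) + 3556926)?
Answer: 6*√98899 ≈ 1886.9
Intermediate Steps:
f(R, s) = -81 + 9*s
√((43*f(-23, 19) - 432) + 3556926) = √((43*(-81 + 9*19) - 432) + 3556926) = √((43*(-81 + 171) - 432) + 3556926) = √((43*90 - 432) + 3556926) = √((3870 - 432) + 3556926) = √(3438 + 3556926) = √3560364 = 6*√98899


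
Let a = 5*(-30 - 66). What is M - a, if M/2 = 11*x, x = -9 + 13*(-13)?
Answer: -3436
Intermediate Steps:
a = -480 (a = 5*(-96) = -480)
x = -178 (x = -9 - 169 = -178)
M = -3916 (M = 2*(11*(-178)) = 2*(-1958) = -3916)
M - a = -3916 - 1*(-480) = -3916 + 480 = -3436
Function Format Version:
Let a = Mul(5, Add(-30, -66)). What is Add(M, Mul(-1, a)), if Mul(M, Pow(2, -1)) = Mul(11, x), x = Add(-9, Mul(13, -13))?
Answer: -3436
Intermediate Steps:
a = -480 (a = Mul(5, -96) = -480)
x = -178 (x = Add(-9, -169) = -178)
M = -3916 (M = Mul(2, Mul(11, -178)) = Mul(2, -1958) = -3916)
Add(M, Mul(-1, a)) = Add(-3916, Mul(-1, -480)) = Add(-3916, 480) = -3436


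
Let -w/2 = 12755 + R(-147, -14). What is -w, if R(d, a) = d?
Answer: 25216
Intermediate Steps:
w = -25216 (w = -2*(12755 - 147) = -2*12608 = -25216)
-w = -1*(-25216) = 25216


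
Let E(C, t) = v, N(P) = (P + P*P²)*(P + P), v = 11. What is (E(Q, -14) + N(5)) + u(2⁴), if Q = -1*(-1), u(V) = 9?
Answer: 1320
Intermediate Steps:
Q = 1
N(P) = 2*P*(P + P³) (N(P) = (P + P³)*(2*P) = 2*P*(P + P³))
E(C, t) = 11
(E(Q, -14) + N(5)) + u(2⁴) = (11 + 2*5²*(1 + 5²)) + 9 = (11 + 2*25*(1 + 25)) + 9 = (11 + 2*25*26) + 9 = (11 + 1300) + 9 = 1311 + 9 = 1320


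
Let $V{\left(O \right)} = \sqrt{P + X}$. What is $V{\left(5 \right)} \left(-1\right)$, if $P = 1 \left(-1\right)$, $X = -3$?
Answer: $- 2 i \approx - 2.0 i$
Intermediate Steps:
$P = -1$
$V{\left(O \right)} = 2 i$ ($V{\left(O \right)} = \sqrt{-1 - 3} = \sqrt{-4} = 2 i$)
$V{\left(5 \right)} \left(-1\right) = 2 i \left(-1\right) = - 2 i$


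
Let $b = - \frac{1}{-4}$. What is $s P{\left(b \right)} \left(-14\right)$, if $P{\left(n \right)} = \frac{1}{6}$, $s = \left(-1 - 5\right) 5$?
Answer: $70$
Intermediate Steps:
$b = \frac{1}{4}$ ($b = \left(-1\right) \left(- \frac{1}{4}\right) = \frac{1}{4} \approx 0.25$)
$s = -30$ ($s = \left(-6\right) 5 = -30$)
$P{\left(n \right)} = \frac{1}{6}$
$s P{\left(b \right)} \left(-14\right) = \left(-30\right) \frac{1}{6} \left(-14\right) = \left(-5\right) \left(-14\right) = 70$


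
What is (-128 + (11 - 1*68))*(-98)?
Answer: 18130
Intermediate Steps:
(-128 + (11 - 1*68))*(-98) = (-128 + (11 - 68))*(-98) = (-128 - 57)*(-98) = -185*(-98) = 18130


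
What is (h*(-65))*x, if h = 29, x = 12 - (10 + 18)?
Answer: 30160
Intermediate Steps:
x = -16 (x = 12 - 1*28 = 12 - 28 = -16)
(h*(-65))*x = (29*(-65))*(-16) = -1885*(-16) = 30160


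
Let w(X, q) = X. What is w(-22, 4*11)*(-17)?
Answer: 374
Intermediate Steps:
w(-22, 4*11)*(-17) = -22*(-17) = 374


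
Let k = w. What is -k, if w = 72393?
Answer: -72393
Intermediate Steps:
k = 72393
-k = -1*72393 = -72393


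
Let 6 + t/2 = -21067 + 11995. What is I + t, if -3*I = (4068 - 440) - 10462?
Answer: -15878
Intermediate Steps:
t = -18156 (t = -12 + 2*(-21067 + 11995) = -12 + 2*(-9072) = -12 - 18144 = -18156)
I = 2278 (I = -((4068 - 440) - 10462)/3 = -(3628 - 10462)/3 = -1/3*(-6834) = 2278)
I + t = 2278 - 18156 = -15878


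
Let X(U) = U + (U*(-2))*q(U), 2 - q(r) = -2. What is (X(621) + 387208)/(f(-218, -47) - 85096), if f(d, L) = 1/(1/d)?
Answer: -382861/85314 ≈ -4.4877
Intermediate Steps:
q(r) = 4 (q(r) = 2 - 1*(-2) = 2 + 2 = 4)
f(d, L) = d
X(U) = -7*U (X(U) = U + (U*(-2))*4 = U - 2*U*4 = U - 8*U = -7*U)
(X(621) + 387208)/(f(-218, -47) - 85096) = (-7*621 + 387208)/(-218 - 85096) = (-4347 + 387208)/(-85314) = 382861*(-1/85314) = -382861/85314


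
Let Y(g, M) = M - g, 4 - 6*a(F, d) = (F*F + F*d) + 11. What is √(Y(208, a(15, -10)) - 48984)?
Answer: I*√442851/3 ≈ 221.82*I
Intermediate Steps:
a(F, d) = -7/6 - F²/6 - F*d/6 (a(F, d) = ⅔ - ((F*F + F*d) + 11)/6 = ⅔ - ((F² + F*d) + 11)/6 = ⅔ - (11 + F² + F*d)/6 = ⅔ + (-11/6 - F²/6 - F*d/6) = -7/6 - F²/6 - F*d/6)
√(Y(208, a(15, -10)) - 48984) = √(((-7/6 - ⅙*15² - ⅙*15*(-10)) - 1*208) - 48984) = √(((-7/6 - ⅙*225 + 25) - 208) - 48984) = √(((-7/6 - 75/2 + 25) - 208) - 48984) = √((-41/3 - 208) - 48984) = √(-665/3 - 48984) = √(-147617/3) = I*√442851/3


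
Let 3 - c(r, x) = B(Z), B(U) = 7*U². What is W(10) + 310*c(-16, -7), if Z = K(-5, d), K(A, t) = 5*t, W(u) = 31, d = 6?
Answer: -1952039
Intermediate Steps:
Z = 30 (Z = 5*6 = 30)
c(r, x) = -6297 (c(r, x) = 3 - 7*30² = 3 - 7*900 = 3 - 1*6300 = 3 - 6300 = -6297)
W(10) + 310*c(-16, -7) = 31 + 310*(-6297) = 31 - 1952070 = -1952039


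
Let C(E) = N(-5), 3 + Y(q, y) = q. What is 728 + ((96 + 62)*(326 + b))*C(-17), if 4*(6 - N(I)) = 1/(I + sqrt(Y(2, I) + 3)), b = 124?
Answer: 9917419/23 + 17775*sqrt(2)/23 ≈ 4.3229e+5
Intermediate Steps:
Y(q, y) = -3 + q
N(I) = 6 - 1/(4*(I + sqrt(2))) (N(I) = 6 - 1/(4*(I + sqrt((-3 + 2) + 3))) = 6 - 1/(4*(I + sqrt(-1 + 3))) = 6 - 1/(4*(I + sqrt(2))))
C(E) = (-121/4 + 6*sqrt(2))/(-5 + sqrt(2)) (C(E) = (-1/4 + 6*(-5) + 6*sqrt(2))/(-5 + sqrt(2)) = (-1/4 - 30 + 6*sqrt(2))/(-5 + sqrt(2)) = (-121/4 + 6*sqrt(2))/(-5 + sqrt(2)))
728 + ((96 + 62)*(326 + b))*C(-17) = 728 + ((96 + 62)*(326 + 124))*(557/92 + sqrt(2)/92) = 728 + (158*450)*(557/92 + sqrt(2)/92) = 728 + 71100*(557/92 + sqrt(2)/92) = 728 + (9900675/23 + 17775*sqrt(2)/23) = 9917419/23 + 17775*sqrt(2)/23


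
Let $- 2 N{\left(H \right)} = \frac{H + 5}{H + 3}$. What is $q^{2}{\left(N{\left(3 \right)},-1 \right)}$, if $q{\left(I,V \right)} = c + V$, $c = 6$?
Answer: $25$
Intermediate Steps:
$N{\left(H \right)} = - \frac{5 + H}{2 \left(3 + H\right)}$ ($N{\left(H \right)} = - \frac{\left(H + 5\right) \frac{1}{H + 3}}{2} = - \frac{\left(5 + H\right) \frac{1}{3 + H}}{2} = - \frac{\frac{1}{3 + H} \left(5 + H\right)}{2} = - \frac{5 + H}{2 \left(3 + H\right)}$)
$q{\left(I,V \right)} = 6 + V$
$q^{2}{\left(N{\left(3 \right)},-1 \right)} = \left(6 - 1\right)^{2} = 5^{2} = 25$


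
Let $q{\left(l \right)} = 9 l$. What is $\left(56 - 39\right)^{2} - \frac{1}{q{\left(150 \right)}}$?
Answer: $\frac{390149}{1350} \approx 289.0$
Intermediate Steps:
$\left(56 - 39\right)^{2} - \frac{1}{q{\left(150 \right)}} = \left(56 - 39\right)^{2} - \frac{1}{9 \cdot 150} = \left(56 - 39\right)^{2} - \frac{1}{1350} = 17^{2} - \frac{1}{1350} = 289 - \frac{1}{1350} = \frac{390149}{1350}$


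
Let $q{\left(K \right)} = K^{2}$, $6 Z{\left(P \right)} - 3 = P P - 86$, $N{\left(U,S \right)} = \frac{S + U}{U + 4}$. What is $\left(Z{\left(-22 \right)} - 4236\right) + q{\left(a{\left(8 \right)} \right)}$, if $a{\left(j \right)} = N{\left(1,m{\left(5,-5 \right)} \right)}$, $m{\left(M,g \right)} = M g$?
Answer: $- \frac{621919}{150} \approx -4146.1$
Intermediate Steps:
$N{\left(U,S \right)} = \frac{S + U}{4 + U}$
$a{\left(j \right)} = - \frac{24}{5}$ ($a{\left(j \right)} = \frac{5 \left(-5\right) + 1}{4 + 1} = \frac{-25 + 1}{5} = \frac{1}{5} \left(-24\right) = - \frac{24}{5}$)
$Z{\left(P \right)} = - \frac{83}{6} + \frac{P^{2}}{6}$ ($Z{\left(P \right)} = \frac{1}{2} + \frac{P P - 86}{6} = \frac{1}{2} + \frac{P^{2} - 86}{6} = \frac{1}{2} + \frac{-86 + P^{2}}{6} = \frac{1}{2} + \left(- \frac{43}{3} + \frac{P^{2}}{6}\right) = - \frac{83}{6} + \frac{P^{2}}{6}$)
$\left(Z{\left(-22 \right)} - 4236\right) + q{\left(a{\left(8 \right)} \right)} = \left(\left(- \frac{83}{6} + \frac{\left(-22\right)^{2}}{6}\right) - 4236\right) + \left(- \frac{24}{5}\right)^{2} = \left(\left(- \frac{83}{6} + \frac{1}{6} \cdot 484\right) - 4236\right) + \frac{576}{25} = \left(\left(- \frac{83}{6} + \frac{242}{3}\right) - 4236\right) + \frac{576}{25} = \left(\frac{401}{6} - 4236\right) + \frac{576}{25} = - \frac{25015}{6} + \frac{576}{25} = - \frac{621919}{150}$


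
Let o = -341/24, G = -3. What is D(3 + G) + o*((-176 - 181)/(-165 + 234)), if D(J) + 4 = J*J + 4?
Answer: 40579/552 ≈ 73.513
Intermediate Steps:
o = -341/24 (o = -341*1/24 = -341/24 ≈ -14.208)
D(J) = J² (D(J) = -4 + (J*J + 4) = -4 + (J² + 4) = -4 + (4 + J²) = J²)
D(3 + G) + o*((-176 - 181)/(-165 + 234)) = (3 - 3)² - 341*(-176 - 181)/(24*(-165 + 234)) = 0² - (-40579)/(8*69) = 0 - (-40579)/(8*69) = 0 - 341/24*(-119/23) = 0 + 40579/552 = 40579/552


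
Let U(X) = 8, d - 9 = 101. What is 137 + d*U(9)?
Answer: 1017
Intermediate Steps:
d = 110 (d = 9 + 101 = 110)
137 + d*U(9) = 137 + 110*8 = 137 + 880 = 1017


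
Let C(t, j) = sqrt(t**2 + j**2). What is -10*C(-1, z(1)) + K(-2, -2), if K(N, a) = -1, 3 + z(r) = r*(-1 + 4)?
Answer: -11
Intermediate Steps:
z(r) = -3 + 3*r (z(r) = -3 + r*(-1 + 4) = -3 + r*3 = -3 + 3*r)
C(t, j) = sqrt(j**2 + t**2)
-10*C(-1, z(1)) + K(-2, -2) = -10*sqrt((-3 + 3*1)**2 + (-1)**2) - 1 = -10*sqrt((-3 + 3)**2 + 1) - 1 = -10*sqrt(0**2 + 1) - 1 = -10*sqrt(0 + 1) - 1 = -10*sqrt(1) - 1 = -10*1 - 1 = -10 - 1 = -11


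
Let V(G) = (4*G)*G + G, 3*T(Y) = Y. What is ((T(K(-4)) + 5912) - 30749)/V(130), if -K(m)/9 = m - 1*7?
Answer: -954/2605 ≈ -0.36622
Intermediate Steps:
K(m) = 63 - 9*m (K(m) = -9*(m - 1*7) = -9*(m - 7) = -9*(-7 + m) = 63 - 9*m)
T(Y) = Y/3
V(G) = G + 4*G**2 (V(G) = 4*G**2 + G = G + 4*G**2)
((T(K(-4)) + 5912) - 30749)/V(130) = (((63 - 9*(-4))/3 + 5912) - 30749)/((130*(1 + 4*130))) = (((63 + 36)/3 + 5912) - 30749)/((130*(1 + 520))) = (((1/3)*99 + 5912) - 30749)/((130*521)) = ((33 + 5912) - 30749)/67730 = (5945 - 30749)*(1/67730) = -24804*1/67730 = -954/2605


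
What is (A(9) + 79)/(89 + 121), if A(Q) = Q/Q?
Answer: 8/21 ≈ 0.38095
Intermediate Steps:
A(Q) = 1
(A(9) + 79)/(89 + 121) = (1 + 79)/(89 + 121) = 80/210 = 80*(1/210) = 8/21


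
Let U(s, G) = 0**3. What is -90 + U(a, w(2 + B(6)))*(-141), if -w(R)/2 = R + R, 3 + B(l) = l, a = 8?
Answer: -90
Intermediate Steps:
B(l) = -3 + l
w(R) = -4*R (w(R) = -2*(R + R) = -4*R)
U(s, G) = 0
-90 + U(a, w(2 + B(6)))*(-141) = -90 + 0*(-141) = -90 + 0 = -90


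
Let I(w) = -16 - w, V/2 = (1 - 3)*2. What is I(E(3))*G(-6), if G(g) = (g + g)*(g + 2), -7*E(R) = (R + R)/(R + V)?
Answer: -27168/35 ≈ -776.23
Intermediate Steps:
V = -8 (V = 2*((1 - 3)*2) = 2*(-2*2) = 2*(-4) = -8)
E(R) = -2*R/(7*(-8 + R)) (E(R) = -(R + R)/(7*(R - 8)) = -2*R/(7*(-8 + R)))
G(g) = 2*g*(2 + g) (G(g) = (2*g)*(2 + g) = 2*g*(2 + g))
I(E(3))*G(-6) = (-16 - (-2)*3/(-56 + 7*3))*(2*(-6)*(2 - 6)) = (-16 - (-2)*3/(-56 + 21))*(2*(-6)*(-4)) = (-16 - (-2)*3/(-35))*48 = (-16 - (-2)*3*(-1)/35)*48 = (-16 - 1*6/35)*48 = (-16 - 6/35)*48 = -566/35*48 = -27168/35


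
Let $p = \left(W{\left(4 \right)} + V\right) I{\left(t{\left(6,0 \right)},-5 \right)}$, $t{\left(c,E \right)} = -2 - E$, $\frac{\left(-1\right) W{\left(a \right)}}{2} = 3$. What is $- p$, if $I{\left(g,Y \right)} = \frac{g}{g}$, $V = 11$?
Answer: $-5$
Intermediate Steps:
$W{\left(a \right)} = -6$ ($W{\left(a \right)} = \left(-2\right) 3 = -6$)
$I{\left(g,Y \right)} = 1$
$p = 5$ ($p = \left(-6 + 11\right) 1 = 5 \cdot 1 = 5$)
$- p = \left(-1\right) 5 = -5$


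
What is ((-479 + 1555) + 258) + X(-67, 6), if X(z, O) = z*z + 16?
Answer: 5839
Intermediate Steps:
X(z, O) = 16 + z² (X(z, O) = z² + 16 = 16 + z²)
((-479 + 1555) + 258) + X(-67, 6) = ((-479 + 1555) + 258) + (16 + (-67)²) = (1076 + 258) + (16 + 4489) = 1334 + 4505 = 5839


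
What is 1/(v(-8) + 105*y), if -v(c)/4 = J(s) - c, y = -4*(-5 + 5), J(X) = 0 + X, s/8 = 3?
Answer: -1/128 ≈ -0.0078125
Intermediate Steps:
s = 24 (s = 8*3 = 24)
J(X) = X
y = 0 (y = -4*0 = 0)
v(c) = -96 + 4*c (v(c) = -4*(24 - c) = -96 + 4*c)
1/(v(-8) + 105*y) = 1/((-96 + 4*(-8)) + 105*0) = 1/((-96 - 32) + 0) = 1/(-128 + 0) = 1/(-128) = -1/128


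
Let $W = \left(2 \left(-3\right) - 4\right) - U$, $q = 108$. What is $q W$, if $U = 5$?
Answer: $-1620$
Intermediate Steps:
$W = -15$ ($W = \left(2 \left(-3\right) - 4\right) - 5 = \left(-6 - 4\right) - 5 = -10 - 5 = -15$)
$q W = 108 \left(-15\right) = -1620$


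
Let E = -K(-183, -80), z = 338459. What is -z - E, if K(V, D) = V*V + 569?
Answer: -304401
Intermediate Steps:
K(V, D) = 569 + V**2 (K(V, D) = V**2 + 569 = 569 + V**2)
E = -34058 (E = -(569 + (-183)**2) = -(569 + 33489) = -1*34058 = -34058)
-z - E = -1*338459 - 1*(-34058) = -338459 + 34058 = -304401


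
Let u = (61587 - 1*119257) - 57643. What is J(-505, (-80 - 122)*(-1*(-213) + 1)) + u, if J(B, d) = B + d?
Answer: -159046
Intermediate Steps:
u = -115313 (u = (61587 - 119257) - 57643 = -57670 - 57643 = -115313)
J(-505, (-80 - 122)*(-1*(-213) + 1)) + u = (-505 + (-80 - 122)*(-1*(-213) + 1)) - 115313 = (-505 - 202*(213 + 1)) - 115313 = (-505 - 202*214) - 115313 = (-505 - 43228) - 115313 = -43733 - 115313 = -159046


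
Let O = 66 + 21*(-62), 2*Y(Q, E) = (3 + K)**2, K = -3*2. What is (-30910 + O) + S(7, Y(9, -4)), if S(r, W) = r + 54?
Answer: -32085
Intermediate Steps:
K = -6
Y(Q, E) = 9/2 (Y(Q, E) = (3 - 6)**2/2 = (1/2)*(-3)**2 = (1/2)*9 = 9/2)
S(r, W) = 54 + r
O = -1236 (O = 66 - 1302 = -1236)
(-30910 + O) + S(7, Y(9, -4)) = (-30910 - 1236) + (54 + 7) = -32146 + 61 = -32085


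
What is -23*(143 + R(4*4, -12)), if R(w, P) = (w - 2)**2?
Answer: -7797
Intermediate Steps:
R(w, P) = (-2 + w)**2
-23*(143 + R(4*4, -12)) = -23*(143 + (-2 + 4*4)**2) = -23*(143 + (-2 + 16)**2) = -23*(143 + 14**2) = -23*(143 + 196) = -23*339 = -7797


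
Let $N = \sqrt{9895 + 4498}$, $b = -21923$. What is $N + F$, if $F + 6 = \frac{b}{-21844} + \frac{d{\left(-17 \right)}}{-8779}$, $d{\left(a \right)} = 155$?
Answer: $- \frac{961534659}{191768476} + \sqrt{14393} \approx 114.96$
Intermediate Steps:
$F = - \frac{961534659}{191768476}$ ($F = -6 + \left(- \frac{21923}{-21844} + \frac{155}{-8779}\right) = -6 + \left(\left(-21923\right) \left(- \frac{1}{21844}\right) + 155 \left(- \frac{1}{8779}\right)\right) = -6 + \left(\frac{21923}{21844} - \frac{155}{8779}\right) = -6 + \frac{189076197}{191768476} = - \frac{961534659}{191768476} \approx -5.014$)
$N = \sqrt{14393} \approx 119.97$
$N + F = \sqrt{14393} - \frac{961534659}{191768476} = - \frac{961534659}{191768476} + \sqrt{14393}$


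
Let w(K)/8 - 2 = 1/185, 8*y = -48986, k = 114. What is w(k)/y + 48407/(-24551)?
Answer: -31376215701/15892230565 ≈ -1.9743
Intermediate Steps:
y = -24493/4 (y = (1/8)*(-48986) = -24493/4 ≈ -6123.3)
w(K) = 2968/185 (w(K) = 16 + 8/185 = 2968/185)
w(k)/y + 48407/(-24551) = 2968/(185*(-24493/4)) + 48407/(-24551) = (2968/185)*(-4/24493) + 48407*(-1/24551) = -1696/647315 - 48407/24551 = -31376215701/15892230565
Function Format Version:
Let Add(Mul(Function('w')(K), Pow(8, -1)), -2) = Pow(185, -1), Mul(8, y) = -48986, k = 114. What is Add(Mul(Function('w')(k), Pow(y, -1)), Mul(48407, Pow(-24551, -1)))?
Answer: Rational(-31376215701, 15892230565) ≈ -1.9743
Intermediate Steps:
y = Rational(-24493, 4) (y = Mul(Rational(1, 8), -48986) = Rational(-24493, 4) ≈ -6123.3)
Function('w')(K) = Rational(2968, 185) (Function('w')(K) = Add(16, Mul(8, Pow(185, -1))) = Add(16, Mul(8, Rational(1, 185))) = Add(16, Rational(8, 185)) = Rational(2968, 185))
Add(Mul(Function('w')(k), Pow(y, -1)), Mul(48407, Pow(-24551, -1))) = Add(Mul(Rational(2968, 185), Pow(Rational(-24493, 4), -1)), Mul(48407, Pow(-24551, -1))) = Add(Mul(Rational(2968, 185), Rational(-4, 24493)), Mul(48407, Rational(-1, 24551))) = Add(Rational(-1696, 647315), Rational(-48407, 24551)) = Rational(-31376215701, 15892230565)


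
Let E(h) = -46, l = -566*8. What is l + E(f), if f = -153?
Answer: -4574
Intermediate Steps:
l = -4528
l + E(f) = -4528 - 46 = -4574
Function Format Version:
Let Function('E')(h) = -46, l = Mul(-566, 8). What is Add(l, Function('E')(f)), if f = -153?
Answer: -4574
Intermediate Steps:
l = -4528
Add(l, Function('E')(f)) = Add(-4528, -46) = -4574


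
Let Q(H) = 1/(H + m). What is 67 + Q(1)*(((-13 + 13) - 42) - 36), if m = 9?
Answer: 296/5 ≈ 59.200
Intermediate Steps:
Q(H) = 1/(9 + H) (Q(H) = 1/(H + 9) = 1/(9 + H))
67 + Q(1)*(((-13 + 13) - 42) - 36) = 67 + (((-13 + 13) - 42) - 36)/(9 + 1) = 67 + ((0 - 42) - 36)/10 = 67 + (-42 - 36)/10 = 67 + (⅒)*(-78) = 67 - 39/5 = 296/5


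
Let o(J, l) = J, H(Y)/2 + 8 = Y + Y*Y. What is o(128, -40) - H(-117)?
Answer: -27000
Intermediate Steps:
H(Y) = -16 + 2*Y + 2*Y² (H(Y) = -16 + 2*(Y + Y*Y) = -16 + 2*(Y + Y²) = -16 + (2*Y + 2*Y²) = -16 + 2*Y + 2*Y²)
o(128, -40) - H(-117) = 128 - (-16 + 2*(-117) + 2*(-117)²) = 128 - (-16 - 234 + 2*13689) = 128 - (-16 - 234 + 27378) = 128 - 1*27128 = 128 - 27128 = -27000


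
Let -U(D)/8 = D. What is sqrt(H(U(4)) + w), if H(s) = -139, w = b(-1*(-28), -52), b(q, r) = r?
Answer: I*sqrt(191) ≈ 13.82*I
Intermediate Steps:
w = -52
U(D) = -8*D
sqrt(H(U(4)) + w) = sqrt(-139 - 52) = sqrt(-191) = I*sqrt(191)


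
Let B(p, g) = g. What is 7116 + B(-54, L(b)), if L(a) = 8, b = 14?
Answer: 7124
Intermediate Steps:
7116 + B(-54, L(b)) = 7116 + 8 = 7124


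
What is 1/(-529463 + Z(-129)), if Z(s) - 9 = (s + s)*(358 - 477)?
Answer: -1/498752 ≈ -2.0050e-6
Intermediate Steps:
Z(s) = 9 - 238*s (Z(s) = 9 + (s + s)*(358 - 477) = 9 + (2*s)*(-119) = 9 - 238*s)
1/(-529463 + Z(-129)) = 1/(-529463 + (9 - 238*(-129))) = 1/(-529463 + (9 + 30702)) = 1/(-529463 + 30711) = 1/(-498752) = -1/498752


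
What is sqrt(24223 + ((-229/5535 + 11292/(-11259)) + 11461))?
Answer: sqrt(260759808123485)/85485 ≈ 188.90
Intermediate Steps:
sqrt(24223 + ((-229/5535 + 11292/(-11259)) + 11461)) = sqrt(24223 + ((-229*1/5535 + 11292*(-1/11259)) + 11461)) = sqrt(24223 + ((-229/5535 - 3764/3753) + 11461)) = sqrt(24223 + (-267817/256455 + 11461)) = sqrt(24223 + 2938962938/256455) = sqrt(9151072403/256455) = sqrt(260759808123485)/85485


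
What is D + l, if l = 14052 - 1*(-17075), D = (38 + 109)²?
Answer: 52736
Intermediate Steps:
D = 21609 (D = 147² = 21609)
l = 31127 (l = 14052 + 17075 = 31127)
D + l = 21609 + 31127 = 52736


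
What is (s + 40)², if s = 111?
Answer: 22801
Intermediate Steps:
(s + 40)² = (111 + 40)² = 151² = 22801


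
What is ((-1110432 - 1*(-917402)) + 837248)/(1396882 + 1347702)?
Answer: 322109/1372292 ≈ 0.23472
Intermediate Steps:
((-1110432 - 1*(-917402)) + 837248)/(1396882 + 1347702) = ((-1110432 + 917402) + 837248)/2744584 = (-193030 + 837248)*(1/2744584) = 644218*(1/2744584) = 322109/1372292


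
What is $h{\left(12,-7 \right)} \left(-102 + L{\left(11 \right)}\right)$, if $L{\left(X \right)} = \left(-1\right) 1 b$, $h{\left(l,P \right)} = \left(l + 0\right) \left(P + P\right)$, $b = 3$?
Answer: $17640$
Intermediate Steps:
$h{\left(l,P \right)} = 2 P l$ ($h{\left(l,P \right)} = l 2 P = 2 P l$)
$L{\left(X \right)} = -3$ ($L{\left(X \right)} = \left(-1\right) 1 \cdot 3 = \left(-1\right) 3 = -3$)
$h{\left(12,-7 \right)} \left(-102 + L{\left(11 \right)}\right) = 2 \left(-7\right) 12 \left(-102 - 3\right) = \left(-168\right) \left(-105\right) = 17640$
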